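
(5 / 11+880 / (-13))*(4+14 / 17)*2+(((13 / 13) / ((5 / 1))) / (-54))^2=-114953091569 / 177219900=-648.65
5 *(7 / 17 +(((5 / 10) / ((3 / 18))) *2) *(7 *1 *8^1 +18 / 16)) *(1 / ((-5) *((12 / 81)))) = -630045 / 272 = -2316.34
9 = 9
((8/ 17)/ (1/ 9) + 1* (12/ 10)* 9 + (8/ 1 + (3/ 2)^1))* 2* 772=3220012/ 85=37882.49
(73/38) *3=219/38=5.76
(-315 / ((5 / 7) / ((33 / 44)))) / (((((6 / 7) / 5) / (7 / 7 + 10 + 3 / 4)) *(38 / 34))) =-12332565 / 608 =-20283.82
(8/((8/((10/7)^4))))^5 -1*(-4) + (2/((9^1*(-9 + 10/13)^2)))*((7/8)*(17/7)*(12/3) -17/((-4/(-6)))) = 10336529013284142874222418/8221874911572238195041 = 1257.20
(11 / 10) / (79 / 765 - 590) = -1683 / 902542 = -0.00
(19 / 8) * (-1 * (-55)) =1045 / 8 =130.62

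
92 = 92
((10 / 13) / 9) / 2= 5 / 117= 0.04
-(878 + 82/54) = -23747/27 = -879.52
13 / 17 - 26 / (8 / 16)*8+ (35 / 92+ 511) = 150371 / 1564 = 96.15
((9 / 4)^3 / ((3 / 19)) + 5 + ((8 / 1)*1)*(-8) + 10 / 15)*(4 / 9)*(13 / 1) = 34463 / 432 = 79.78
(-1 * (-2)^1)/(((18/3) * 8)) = 1/24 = 0.04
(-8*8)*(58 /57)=-3712 /57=-65.12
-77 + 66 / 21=-517 / 7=-73.86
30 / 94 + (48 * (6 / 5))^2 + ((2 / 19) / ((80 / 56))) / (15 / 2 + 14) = 3185276321 / 959975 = 3318.08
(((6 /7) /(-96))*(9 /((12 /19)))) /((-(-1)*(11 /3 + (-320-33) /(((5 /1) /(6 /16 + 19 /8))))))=855 /1280048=0.00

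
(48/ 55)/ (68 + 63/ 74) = 3552/ 280225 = 0.01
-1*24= -24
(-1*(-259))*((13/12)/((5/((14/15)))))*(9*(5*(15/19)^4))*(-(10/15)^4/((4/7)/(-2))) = 82491500/130321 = 632.99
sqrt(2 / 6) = sqrt(3) / 3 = 0.58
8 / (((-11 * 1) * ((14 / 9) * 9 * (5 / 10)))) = -8 / 77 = -0.10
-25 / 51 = -0.49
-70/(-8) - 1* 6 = 11/4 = 2.75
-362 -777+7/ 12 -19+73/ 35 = -485239/ 420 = -1155.33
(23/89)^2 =529/7921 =0.07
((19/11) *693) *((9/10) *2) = 10773/5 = 2154.60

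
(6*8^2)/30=64/5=12.80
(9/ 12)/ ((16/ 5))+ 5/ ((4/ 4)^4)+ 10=975/ 64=15.23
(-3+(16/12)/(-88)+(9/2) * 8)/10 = 2177/660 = 3.30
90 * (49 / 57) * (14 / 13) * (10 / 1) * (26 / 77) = 58800 / 209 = 281.34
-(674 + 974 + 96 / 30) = -8256 / 5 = -1651.20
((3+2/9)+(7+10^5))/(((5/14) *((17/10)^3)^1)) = 2520257600/44217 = 56997.48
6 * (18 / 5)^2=1944 / 25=77.76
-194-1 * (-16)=-178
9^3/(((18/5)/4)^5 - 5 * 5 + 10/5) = -72900000/2240951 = -32.53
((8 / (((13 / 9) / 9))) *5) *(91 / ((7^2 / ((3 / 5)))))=1944 / 7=277.71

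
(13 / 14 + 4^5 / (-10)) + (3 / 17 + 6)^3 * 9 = 694406711 / 343910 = 2019.15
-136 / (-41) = 136 / 41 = 3.32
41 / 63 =0.65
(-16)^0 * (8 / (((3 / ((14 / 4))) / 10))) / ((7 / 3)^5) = 3240 / 2401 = 1.35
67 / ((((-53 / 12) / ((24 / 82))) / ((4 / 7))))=-38592 / 15211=-2.54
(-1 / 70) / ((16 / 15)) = -3 / 224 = -0.01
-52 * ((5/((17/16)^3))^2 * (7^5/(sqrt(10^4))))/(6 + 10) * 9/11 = -2061939769344/265513259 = -7765.86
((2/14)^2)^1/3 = 1/147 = 0.01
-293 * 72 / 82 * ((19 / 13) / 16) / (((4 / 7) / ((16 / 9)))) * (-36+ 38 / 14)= 1297111 / 533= 2433.60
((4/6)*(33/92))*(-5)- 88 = -4103/46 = -89.20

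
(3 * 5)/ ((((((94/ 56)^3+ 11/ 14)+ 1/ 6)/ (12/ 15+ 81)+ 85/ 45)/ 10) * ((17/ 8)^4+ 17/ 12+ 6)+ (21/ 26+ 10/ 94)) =91002554508902400/ 38583653431096859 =2.36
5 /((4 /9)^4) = 32805 /256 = 128.14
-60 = -60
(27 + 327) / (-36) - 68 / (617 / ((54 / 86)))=-1576345 / 159186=-9.90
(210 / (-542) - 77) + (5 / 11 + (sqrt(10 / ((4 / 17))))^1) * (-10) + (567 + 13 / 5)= 7268678 / 14905 - 5 * sqrt(170)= 422.48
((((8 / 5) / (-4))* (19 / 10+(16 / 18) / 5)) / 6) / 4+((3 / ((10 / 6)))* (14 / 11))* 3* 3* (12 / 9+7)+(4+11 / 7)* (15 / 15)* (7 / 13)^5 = 291862674223 / 1696523400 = 172.04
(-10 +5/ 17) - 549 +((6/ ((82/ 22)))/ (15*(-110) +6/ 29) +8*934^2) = 38784480539989/ 5557878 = 6978289.29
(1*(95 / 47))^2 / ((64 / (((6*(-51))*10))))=-6904125 / 35344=-195.34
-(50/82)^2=-625/1681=-0.37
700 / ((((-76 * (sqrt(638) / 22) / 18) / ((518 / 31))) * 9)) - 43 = -181300 * sqrt(638) / 17081 - 43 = -311.10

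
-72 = -72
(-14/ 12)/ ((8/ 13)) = -91/ 48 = -1.90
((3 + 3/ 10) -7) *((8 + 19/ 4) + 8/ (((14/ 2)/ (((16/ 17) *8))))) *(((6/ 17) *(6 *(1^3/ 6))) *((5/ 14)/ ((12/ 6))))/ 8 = -0.62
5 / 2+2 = 9 / 2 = 4.50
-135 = -135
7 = 7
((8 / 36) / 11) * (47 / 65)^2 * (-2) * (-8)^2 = -565504 / 418275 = -1.35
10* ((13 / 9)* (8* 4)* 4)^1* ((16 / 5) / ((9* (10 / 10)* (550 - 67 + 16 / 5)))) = 20480 / 15147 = 1.35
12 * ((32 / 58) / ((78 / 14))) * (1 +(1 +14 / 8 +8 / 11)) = 22064 / 4147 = 5.32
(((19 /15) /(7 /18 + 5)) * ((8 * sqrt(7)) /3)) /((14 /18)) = 2736 * sqrt(7) /3395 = 2.13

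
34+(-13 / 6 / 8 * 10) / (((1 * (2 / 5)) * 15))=33.55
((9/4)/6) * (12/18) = 1/4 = 0.25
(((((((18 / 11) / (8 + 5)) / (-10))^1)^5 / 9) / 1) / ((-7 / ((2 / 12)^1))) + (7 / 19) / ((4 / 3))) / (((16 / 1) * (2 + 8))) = 27469296920773731 / 15906030978838000000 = 0.00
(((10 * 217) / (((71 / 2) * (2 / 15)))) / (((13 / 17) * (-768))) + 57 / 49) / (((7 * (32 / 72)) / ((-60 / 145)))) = -0.05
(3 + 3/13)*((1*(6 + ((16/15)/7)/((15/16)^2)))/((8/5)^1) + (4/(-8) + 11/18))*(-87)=-167359/150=-1115.73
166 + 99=265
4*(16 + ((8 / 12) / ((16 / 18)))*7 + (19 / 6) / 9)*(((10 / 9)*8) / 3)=186640 / 729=256.02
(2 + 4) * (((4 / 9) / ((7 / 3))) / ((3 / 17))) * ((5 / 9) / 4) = 170 / 189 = 0.90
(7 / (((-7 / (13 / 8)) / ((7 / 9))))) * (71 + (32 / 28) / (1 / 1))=-6565 / 72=-91.18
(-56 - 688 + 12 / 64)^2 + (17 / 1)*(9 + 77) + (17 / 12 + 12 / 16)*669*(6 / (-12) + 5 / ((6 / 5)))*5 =446433179 / 768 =581293.20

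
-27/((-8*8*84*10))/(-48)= -3/286720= -0.00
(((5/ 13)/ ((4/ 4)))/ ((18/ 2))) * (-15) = -25/ 39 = -0.64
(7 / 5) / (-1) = -7 / 5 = -1.40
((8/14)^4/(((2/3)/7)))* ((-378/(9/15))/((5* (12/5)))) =-2880/49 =-58.78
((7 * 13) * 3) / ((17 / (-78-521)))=-163527 / 17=-9619.24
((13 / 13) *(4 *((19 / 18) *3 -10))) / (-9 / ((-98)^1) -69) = 8036 / 20259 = 0.40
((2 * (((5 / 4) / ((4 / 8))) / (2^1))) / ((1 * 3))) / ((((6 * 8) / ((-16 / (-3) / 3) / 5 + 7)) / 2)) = 331 / 1296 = 0.26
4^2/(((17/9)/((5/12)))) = 60/17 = 3.53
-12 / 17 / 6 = -0.12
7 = 7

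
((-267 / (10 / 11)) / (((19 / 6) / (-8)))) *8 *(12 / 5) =6766848 / 475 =14246.00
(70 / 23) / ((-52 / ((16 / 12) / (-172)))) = 35 / 77142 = 0.00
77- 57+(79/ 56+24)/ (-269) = 299857/ 15064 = 19.91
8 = 8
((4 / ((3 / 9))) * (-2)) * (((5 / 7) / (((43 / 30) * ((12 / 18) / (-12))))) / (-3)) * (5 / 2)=-54000 / 301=-179.40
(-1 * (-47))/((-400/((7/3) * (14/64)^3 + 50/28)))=-0.21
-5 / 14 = -0.36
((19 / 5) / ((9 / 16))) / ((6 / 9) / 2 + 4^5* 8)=304 / 368655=0.00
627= 627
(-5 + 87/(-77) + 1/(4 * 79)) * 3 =-447225/24332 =-18.38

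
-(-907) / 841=907 / 841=1.08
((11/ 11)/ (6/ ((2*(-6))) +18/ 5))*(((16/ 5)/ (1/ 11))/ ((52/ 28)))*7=17248/ 403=42.80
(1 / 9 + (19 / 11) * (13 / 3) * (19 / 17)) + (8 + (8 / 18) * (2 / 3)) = 84686 / 5049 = 16.77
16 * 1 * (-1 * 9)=-144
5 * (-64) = -320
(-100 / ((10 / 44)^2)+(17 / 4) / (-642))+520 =-3636305 / 2568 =-1416.01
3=3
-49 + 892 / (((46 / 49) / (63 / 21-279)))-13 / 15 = -3934468 / 15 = -262297.87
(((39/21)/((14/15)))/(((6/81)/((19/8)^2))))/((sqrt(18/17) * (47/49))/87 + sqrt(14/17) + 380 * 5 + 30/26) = 12181361985/(256 * (611 * sqrt(34) + 18473 * sqrt(238) + 597040255)) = 0.08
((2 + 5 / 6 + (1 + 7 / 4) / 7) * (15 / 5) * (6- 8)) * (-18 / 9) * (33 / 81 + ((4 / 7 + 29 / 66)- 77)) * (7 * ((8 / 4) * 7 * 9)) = -85166899 / 33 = -2580815.12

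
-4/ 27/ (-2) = 2/ 27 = 0.07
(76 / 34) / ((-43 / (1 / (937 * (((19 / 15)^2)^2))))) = -101250 / 4698051473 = -0.00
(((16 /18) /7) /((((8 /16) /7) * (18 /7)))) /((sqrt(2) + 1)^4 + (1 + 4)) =44 /567 - 8 * sqrt(2) /189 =0.02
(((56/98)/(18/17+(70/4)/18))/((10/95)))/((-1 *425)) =-1368/217525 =-0.01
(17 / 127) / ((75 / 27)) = 153 / 3175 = 0.05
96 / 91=1.05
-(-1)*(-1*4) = -4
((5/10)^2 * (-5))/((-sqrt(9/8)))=5 * sqrt(2)/6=1.18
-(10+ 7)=-17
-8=-8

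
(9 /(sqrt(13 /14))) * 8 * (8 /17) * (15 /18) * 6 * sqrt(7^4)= 141120 * sqrt(182) /221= 8614.54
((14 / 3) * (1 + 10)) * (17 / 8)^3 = 378301 / 768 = 492.58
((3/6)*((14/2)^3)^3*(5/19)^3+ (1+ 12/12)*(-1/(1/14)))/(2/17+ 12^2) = 12249269301/4801300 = 2551.24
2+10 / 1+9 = 21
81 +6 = 87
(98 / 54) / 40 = 49 / 1080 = 0.05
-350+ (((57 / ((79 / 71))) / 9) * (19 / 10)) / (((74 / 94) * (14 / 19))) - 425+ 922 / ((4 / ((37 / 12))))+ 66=16657157 / 818440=20.35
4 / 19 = 0.21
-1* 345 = -345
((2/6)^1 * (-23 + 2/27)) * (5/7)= -3095/567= -5.46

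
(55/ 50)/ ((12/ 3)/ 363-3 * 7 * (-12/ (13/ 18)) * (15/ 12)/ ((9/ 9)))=51909/ 20582620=0.00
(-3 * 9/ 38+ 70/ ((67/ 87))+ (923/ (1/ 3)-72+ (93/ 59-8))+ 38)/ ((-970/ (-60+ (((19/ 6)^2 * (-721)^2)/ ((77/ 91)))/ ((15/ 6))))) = -68863319927250551/ 9616700280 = -7160805.47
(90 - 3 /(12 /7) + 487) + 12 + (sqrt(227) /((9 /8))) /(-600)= 2349 /4 - sqrt(227) /675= 587.23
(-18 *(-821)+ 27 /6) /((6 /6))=29565 /2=14782.50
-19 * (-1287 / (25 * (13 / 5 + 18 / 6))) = 24453 / 140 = 174.66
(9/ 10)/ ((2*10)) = 9/ 200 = 0.04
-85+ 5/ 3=-250/ 3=-83.33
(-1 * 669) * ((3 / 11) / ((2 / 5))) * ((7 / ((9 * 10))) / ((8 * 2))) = -1561 / 704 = -2.22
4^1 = 4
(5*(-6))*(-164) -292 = 4628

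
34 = 34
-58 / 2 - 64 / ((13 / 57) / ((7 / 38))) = -1049 / 13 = -80.69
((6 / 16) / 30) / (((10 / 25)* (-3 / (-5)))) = 5 / 96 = 0.05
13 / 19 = 0.68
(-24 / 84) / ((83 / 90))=-180 / 581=-0.31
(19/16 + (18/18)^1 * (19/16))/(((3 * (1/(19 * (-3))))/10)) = -1805/4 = -451.25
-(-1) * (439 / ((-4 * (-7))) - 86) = -1969 / 28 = -70.32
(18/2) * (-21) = -189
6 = 6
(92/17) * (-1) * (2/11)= -184/187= -0.98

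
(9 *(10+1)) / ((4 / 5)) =123.75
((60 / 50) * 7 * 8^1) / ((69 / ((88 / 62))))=4928 / 3565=1.38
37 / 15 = 2.47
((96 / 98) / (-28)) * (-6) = 0.21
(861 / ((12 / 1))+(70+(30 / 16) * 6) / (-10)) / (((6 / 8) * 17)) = 509 / 102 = 4.99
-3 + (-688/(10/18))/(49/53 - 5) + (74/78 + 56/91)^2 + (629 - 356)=4382861/7605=576.31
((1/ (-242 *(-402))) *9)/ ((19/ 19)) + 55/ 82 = 0.67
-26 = -26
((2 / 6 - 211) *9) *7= -13272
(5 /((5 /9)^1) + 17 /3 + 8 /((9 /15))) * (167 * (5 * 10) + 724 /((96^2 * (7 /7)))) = 134670067 /576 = 233802.20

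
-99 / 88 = -9 / 8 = -1.12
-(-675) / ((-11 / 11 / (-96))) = 64800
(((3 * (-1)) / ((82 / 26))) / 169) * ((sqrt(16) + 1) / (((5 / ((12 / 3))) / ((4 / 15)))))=-16 / 2665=-0.01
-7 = -7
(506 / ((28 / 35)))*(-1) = -1265 / 2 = -632.50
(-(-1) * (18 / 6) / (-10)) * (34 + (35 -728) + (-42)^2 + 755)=-558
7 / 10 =0.70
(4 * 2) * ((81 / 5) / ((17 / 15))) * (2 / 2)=1944 / 17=114.35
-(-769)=769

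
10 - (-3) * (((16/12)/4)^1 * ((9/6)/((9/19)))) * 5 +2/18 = 467/18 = 25.94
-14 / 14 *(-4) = 4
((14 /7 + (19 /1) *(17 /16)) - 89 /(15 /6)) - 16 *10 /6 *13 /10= -11539 /240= -48.08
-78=-78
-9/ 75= -3/ 25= -0.12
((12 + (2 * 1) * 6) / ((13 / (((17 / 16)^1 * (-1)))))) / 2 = -51 / 52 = -0.98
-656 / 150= -328 / 75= -4.37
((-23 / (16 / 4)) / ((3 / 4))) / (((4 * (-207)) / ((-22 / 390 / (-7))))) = 11 / 147420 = 0.00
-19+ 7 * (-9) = -82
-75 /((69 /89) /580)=-1290500 /23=-56108.70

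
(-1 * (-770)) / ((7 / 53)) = 5830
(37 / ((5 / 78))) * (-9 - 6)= -8658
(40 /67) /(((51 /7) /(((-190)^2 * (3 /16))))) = 631750 /1139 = 554.65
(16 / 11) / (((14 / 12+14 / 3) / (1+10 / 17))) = 2592 / 6545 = 0.40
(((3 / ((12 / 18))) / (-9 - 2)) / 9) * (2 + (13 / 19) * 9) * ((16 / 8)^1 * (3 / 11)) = -465 / 2299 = -0.20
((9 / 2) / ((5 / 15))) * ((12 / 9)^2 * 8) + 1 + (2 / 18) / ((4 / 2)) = 3475 / 18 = 193.06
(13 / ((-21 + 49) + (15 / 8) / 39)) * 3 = 4056 / 2917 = 1.39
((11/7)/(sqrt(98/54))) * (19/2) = 11.08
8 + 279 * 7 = 1961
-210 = -210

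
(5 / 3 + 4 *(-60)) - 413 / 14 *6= -1246 / 3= -415.33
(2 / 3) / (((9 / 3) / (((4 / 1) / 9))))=8 / 81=0.10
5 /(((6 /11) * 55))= 1 /6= 0.17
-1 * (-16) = 16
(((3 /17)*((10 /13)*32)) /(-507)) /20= -16 /37349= -0.00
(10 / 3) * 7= 70 / 3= 23.33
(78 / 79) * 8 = 7.90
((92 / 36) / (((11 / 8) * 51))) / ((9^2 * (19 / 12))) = 736 / 2590137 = 0.00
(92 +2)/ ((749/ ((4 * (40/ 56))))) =1880/ 5243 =0.36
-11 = -11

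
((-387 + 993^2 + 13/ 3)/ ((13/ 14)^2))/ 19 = 579571804/ 9633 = 60165.24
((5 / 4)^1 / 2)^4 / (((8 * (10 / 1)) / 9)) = 1125 / 65536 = 0.02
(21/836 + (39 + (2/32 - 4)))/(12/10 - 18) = -195555/93632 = -2.09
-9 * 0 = 0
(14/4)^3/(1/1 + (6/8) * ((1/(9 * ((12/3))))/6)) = 12348/289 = 42.73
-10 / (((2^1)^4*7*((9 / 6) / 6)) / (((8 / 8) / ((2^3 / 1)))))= -5 / 112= -0.04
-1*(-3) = 3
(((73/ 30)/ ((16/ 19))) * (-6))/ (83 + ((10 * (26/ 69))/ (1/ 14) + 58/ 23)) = -95703/ 763280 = -0.13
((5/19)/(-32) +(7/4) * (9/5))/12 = 9551/36480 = 0.26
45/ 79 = 0.57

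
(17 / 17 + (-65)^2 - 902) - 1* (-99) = 3423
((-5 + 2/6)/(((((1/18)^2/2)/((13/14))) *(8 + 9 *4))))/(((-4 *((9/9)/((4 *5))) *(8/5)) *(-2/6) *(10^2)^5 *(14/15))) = -3159/49280000000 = -0.00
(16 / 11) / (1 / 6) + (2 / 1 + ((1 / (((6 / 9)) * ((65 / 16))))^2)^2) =2110023286 / 196356875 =10.75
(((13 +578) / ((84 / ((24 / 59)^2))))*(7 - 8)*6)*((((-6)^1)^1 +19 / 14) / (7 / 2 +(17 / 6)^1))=16595280 / 3240811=5.12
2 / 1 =2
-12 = -12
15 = 15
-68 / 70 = -0.97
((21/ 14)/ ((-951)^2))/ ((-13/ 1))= -1/ 7838142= -0.00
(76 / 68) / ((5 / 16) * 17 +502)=304 / 137989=0.00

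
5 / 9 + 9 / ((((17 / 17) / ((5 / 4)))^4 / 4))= 88.45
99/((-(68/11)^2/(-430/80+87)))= -211.46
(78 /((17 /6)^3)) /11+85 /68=337607 /216172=1.56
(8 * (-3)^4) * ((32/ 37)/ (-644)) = -5184/ 5957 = -0.87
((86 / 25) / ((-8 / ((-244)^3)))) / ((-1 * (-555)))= 156162928 / 13875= 11254.99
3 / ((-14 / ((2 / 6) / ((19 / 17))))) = -17 / 266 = -0.06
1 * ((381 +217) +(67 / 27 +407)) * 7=190414 / 27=7052.37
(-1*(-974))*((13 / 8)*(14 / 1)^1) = 44317 / 2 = 22158.50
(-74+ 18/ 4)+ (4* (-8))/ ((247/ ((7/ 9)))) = -309445/ 4446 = -69.60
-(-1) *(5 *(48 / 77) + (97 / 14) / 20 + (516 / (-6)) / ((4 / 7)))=-452873 / 3080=-147.04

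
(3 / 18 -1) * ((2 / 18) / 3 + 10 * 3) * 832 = -1686880 / 81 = -20825.68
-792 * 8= -6336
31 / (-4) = -31 / 4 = -7.75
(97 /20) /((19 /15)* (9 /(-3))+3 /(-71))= -6887 /5456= -1.26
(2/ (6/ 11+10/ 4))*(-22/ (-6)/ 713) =484/ 143313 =0.00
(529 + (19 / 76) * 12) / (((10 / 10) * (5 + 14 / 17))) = 9044 / 99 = 91.35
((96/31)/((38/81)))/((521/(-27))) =-104976/306869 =-0.34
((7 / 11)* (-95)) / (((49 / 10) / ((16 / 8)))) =-1900 / 77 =-24.68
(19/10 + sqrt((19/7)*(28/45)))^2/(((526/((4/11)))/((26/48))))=247*sqrt(95)/1301850 + 61997/31244400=0.00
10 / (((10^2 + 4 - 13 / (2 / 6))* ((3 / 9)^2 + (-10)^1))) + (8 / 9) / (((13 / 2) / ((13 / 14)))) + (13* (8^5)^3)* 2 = 66680225714103394234 / 72891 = 914793674309632.11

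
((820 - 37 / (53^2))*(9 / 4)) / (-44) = -20730087 / 494384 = -41.93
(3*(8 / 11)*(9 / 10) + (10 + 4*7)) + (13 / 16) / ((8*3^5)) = 68367307 / 1710720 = 39.96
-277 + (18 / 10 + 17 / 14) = -19179 / 70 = -273.99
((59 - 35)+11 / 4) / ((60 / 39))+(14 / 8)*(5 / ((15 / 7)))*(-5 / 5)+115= 30793 / 240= 128.30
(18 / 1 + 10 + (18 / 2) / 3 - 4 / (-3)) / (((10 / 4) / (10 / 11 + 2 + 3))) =2522 / 33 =76.42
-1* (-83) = 83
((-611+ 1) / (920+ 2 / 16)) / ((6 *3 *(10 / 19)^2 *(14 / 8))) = -176168 / 2318715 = -0.08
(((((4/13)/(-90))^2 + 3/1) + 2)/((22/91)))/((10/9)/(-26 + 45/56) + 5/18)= 16900821133/190958625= 88.51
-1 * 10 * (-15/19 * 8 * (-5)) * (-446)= 2676000/19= 140842.11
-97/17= -5.71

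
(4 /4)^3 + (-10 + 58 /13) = -59 /13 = -4.54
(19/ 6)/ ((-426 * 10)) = -19/ 25560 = -0.00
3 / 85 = 0.04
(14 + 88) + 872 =974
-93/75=-31/25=-1.24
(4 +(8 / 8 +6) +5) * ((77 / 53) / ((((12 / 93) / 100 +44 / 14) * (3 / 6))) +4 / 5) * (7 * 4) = 3491413632 / 4520105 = 772.42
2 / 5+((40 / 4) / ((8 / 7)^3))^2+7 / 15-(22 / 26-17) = 791052859 / 12779520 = 61.90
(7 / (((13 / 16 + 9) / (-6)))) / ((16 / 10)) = -420 / 157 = -2.68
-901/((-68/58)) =1537/2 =768.50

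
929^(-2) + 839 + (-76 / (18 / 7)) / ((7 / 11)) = 6156071462 / 7767369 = 792.56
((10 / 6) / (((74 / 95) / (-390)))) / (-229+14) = 6175 / 1591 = 3.88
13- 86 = -73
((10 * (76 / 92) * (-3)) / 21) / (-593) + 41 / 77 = 561289 / 1050203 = 0.53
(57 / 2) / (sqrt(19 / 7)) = 3* sqrt(133) / 2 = 17.30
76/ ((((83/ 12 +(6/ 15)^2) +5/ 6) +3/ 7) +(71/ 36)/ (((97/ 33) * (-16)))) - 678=-18085689966/ 27040397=-668.84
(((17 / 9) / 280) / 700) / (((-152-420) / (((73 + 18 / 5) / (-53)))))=6511 / 267387120000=0.00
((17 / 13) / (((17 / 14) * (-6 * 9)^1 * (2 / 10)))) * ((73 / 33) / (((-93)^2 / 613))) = -1566215 / 100181367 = -0.02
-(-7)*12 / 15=28 / 5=5.60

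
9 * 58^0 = 9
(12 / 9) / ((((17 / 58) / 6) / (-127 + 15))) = -51968 / 17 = -3056.94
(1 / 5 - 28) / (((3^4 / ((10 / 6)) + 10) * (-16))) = 139 / 4688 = 0.03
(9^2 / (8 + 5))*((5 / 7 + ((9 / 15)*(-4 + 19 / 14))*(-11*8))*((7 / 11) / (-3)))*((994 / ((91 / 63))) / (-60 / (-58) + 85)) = -34386160662 / 23191025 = -1482.74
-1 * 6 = -6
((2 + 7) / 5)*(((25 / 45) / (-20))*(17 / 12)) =-17 / 240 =-0.07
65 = 65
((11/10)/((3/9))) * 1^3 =33/10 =3.30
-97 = -97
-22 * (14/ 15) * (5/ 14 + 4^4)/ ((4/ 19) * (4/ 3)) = -750101/ 40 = -18752.52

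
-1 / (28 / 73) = -73 / 28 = -2.61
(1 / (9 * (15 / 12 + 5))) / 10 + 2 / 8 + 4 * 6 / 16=7883 / 4500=1.75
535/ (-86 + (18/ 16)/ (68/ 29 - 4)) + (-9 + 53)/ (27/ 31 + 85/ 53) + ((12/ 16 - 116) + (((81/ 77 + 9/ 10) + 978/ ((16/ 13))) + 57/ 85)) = 23404992598131/ 33743977960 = 693.61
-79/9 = -8.78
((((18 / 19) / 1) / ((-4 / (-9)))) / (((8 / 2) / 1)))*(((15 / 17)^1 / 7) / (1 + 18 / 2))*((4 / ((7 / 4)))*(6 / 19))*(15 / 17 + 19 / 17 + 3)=7290 / 300713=0.02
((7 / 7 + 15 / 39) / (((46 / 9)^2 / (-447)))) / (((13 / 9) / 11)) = -32260437 / 178802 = -180.43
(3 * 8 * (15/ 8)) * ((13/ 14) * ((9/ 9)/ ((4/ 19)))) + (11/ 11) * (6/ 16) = 1392/ 7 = 198.86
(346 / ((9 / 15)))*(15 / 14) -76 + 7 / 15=56944 / 105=542.32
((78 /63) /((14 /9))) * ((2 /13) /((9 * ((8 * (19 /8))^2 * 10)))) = 1 /265335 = 0.00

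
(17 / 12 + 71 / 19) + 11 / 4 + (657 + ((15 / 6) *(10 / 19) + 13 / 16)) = 608333 / 912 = 667.03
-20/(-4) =5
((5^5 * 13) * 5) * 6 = 1218750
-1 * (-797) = 797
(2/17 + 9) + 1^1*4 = 223/17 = 13.12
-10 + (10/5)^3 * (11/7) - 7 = -31/7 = -4.43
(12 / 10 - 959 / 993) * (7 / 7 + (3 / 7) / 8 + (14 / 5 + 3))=2231797 / 1390200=1.61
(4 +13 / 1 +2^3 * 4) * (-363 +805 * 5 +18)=180320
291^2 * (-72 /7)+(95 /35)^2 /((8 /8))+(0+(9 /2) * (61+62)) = -85303483 /98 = -870443.70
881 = 881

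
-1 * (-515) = 515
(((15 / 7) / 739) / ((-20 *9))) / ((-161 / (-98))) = -1 / 101982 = -0.00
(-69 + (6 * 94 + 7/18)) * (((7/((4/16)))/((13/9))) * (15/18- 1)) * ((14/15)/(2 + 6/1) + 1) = -4182073/2340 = -1787.21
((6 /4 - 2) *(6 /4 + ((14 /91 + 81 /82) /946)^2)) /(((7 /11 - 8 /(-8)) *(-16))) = 1525416230233 /53250842151936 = 0.03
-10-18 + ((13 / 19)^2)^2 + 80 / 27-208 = -819208585 / 3518667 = -232.82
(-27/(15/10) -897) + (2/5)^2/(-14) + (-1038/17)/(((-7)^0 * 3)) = -935.36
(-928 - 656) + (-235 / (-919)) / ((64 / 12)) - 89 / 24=-70034875 / 44112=-1587.66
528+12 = 540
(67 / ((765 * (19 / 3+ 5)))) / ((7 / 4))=134 / 30345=0.00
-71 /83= -0.86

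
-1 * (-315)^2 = -99225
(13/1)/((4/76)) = 247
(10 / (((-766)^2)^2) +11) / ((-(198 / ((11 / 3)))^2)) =-631184773151 / 167321345318496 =-0.00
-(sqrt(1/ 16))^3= -1/ 64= -0.02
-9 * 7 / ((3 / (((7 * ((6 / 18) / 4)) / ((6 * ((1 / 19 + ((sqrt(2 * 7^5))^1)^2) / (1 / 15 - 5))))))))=34447 / 114960060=0.00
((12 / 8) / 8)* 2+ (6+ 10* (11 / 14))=797 / 56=14.23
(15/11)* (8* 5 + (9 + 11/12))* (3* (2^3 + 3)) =8985/4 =2246.25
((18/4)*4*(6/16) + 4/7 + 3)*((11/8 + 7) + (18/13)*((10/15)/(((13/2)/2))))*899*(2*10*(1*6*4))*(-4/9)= -60832147540/3549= -17140644.56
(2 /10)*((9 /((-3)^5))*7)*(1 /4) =-7 /540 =-0.01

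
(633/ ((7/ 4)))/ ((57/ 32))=27008/ 133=203.07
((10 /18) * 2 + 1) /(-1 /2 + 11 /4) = 76 /81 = 0.94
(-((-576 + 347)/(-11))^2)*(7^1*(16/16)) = -367087/121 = -3033.78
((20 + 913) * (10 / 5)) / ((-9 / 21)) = -4354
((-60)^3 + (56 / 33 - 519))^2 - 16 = 51052039577617 / 1089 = 46879742495.52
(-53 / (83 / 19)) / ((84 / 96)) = -8056 / 581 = -13.87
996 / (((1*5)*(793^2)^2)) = 996 / 1977255324005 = 0.00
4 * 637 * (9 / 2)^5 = 37614213 / 8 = 4701776.62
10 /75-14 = -208 /15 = -13.87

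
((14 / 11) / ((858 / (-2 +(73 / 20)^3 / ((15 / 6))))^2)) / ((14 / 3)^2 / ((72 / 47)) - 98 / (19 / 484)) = -20830000135419 / 98204858351600000000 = -0.00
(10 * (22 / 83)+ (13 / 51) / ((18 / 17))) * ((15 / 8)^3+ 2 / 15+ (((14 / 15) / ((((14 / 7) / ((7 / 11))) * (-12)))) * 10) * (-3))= 8175301781 / 378639360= 21.59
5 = 5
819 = 819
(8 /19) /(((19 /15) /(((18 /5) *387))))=167184 /361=463.11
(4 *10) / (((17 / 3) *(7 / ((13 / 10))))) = 156 / 119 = 1.31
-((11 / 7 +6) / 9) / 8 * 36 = -53 / 14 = -3.79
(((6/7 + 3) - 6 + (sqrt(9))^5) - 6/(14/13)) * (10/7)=16470/49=336.12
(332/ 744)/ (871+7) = 83/ 163308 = 0.00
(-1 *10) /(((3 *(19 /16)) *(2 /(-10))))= 800 /57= 14.04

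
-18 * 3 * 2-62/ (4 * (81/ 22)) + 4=-8765/ 81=-108.21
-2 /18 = -1 /9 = -0.11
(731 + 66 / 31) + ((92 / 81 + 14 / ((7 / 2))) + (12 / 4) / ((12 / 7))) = 7432709 / 10044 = 740.01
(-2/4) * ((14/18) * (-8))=28/9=3.11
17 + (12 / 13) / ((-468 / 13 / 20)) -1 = 604 / 39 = 15.49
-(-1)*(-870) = -870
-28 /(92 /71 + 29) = -1988 /2151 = -0.92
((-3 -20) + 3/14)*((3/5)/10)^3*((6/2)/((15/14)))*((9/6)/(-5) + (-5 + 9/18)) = 25839/390625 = 0.07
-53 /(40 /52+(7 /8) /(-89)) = -490568 /7029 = -69.79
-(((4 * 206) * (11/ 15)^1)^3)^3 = -10741322105697920643746640.00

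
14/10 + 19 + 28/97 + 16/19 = 198406/9215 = 21.53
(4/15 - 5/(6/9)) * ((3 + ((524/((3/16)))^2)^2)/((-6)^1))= 1072172866692238843/14580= 73537233655160.41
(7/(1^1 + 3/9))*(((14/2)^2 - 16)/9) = 77/4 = 19.25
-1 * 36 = -36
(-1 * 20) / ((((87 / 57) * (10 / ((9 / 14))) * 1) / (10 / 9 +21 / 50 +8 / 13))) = -8227 / 4550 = -1.81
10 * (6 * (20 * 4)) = 4800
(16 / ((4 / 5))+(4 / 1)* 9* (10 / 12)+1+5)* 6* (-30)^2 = 302400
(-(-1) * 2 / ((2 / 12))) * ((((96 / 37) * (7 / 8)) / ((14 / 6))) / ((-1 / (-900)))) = 388800 / 37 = 10508.11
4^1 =4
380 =380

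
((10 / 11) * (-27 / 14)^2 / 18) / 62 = 405 / 133672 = 0.00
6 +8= 14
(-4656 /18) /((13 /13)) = -776 /3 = -258.67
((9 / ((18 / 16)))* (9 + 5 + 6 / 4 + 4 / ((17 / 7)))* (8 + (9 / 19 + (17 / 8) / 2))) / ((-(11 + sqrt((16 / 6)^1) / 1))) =-55773861 / 458660 + 1690117* sqrt(6) / 229330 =-103.55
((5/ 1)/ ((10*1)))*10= 5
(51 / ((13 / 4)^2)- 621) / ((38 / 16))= -833064 / 3211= -259.44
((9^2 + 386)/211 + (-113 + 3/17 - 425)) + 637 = 363685/3587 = 101.39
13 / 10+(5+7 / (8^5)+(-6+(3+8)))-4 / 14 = 12632309 / 1146880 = 11.01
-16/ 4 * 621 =-2484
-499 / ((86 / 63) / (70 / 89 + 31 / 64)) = -227572443 / 489856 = -464.57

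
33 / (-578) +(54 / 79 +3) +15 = 850521 / 45662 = 18.63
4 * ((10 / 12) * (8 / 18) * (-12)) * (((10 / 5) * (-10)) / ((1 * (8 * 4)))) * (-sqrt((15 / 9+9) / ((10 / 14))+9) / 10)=-2 * sqrt(5385) / 27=-5.44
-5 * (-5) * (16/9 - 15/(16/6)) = -6925/72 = -96.18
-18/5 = -3.60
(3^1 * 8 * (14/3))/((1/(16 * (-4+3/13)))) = -87808/13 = -6754.46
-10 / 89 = -0.11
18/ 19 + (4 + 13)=341/ 19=17.95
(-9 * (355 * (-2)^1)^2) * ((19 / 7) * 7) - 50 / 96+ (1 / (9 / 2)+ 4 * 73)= -12412916395 / 144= -86200808.30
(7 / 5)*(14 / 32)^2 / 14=49 / 2560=0.02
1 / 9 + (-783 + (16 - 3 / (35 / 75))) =-48719 / 63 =-773.32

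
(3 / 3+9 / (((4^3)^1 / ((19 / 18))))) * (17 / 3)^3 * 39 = 8149.95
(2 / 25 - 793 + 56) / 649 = -18423 / 16225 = -1.14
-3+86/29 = -1/29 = -0.03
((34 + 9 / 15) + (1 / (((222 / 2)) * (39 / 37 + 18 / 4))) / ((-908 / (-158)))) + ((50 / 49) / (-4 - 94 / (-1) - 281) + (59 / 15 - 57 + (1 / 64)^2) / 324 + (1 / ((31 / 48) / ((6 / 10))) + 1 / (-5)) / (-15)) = 30877483656795659993 / 898056761488588800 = 34.38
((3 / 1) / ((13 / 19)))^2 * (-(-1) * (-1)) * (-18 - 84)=331398 / 169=1960.93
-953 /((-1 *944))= 953 /944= 1.01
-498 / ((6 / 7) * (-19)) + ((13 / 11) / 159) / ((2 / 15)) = 678681 / 22154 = 30.63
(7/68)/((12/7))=49/816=0.06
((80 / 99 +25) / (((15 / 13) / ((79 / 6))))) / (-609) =-74971 / 155034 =-0.48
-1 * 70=-70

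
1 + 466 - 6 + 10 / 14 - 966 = -3530 / 7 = -504.29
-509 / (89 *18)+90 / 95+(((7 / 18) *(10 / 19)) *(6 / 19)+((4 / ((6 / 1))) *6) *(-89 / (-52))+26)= 252163189 / 7518186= 33.54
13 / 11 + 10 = 123 / 11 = 11.18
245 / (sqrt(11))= 245* sqrt(11) / 11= 73.87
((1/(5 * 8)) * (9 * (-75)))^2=18225/64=284.77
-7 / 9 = -0.78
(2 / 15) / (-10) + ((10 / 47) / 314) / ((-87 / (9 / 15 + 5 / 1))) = -0.01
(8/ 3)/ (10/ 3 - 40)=-4/ 55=-0.07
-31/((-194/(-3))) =-93/194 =-0.48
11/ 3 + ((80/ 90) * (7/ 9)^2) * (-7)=-71/ 729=-0.10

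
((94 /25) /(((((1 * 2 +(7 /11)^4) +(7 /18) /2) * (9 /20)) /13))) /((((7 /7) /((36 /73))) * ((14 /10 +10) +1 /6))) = 61832339712 /31488332825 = 1.96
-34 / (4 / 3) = -51 / 2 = -25.50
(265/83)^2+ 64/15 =1494271/103335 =14.46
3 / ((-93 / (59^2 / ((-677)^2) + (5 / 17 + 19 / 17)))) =-11059073 / 241539383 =-0.05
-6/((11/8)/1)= -4.36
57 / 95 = 3 / 5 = 0.60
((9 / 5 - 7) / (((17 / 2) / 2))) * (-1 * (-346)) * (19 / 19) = -35984 / 85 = -423.34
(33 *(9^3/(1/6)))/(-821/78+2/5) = -5117580/359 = -14255.10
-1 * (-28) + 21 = 49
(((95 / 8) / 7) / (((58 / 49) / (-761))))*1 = -506065 / 464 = -1090.66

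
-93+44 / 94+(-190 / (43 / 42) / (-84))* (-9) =-112.42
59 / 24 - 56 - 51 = -2509 / 24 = -104.54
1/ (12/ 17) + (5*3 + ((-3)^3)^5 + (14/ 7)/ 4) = -172186681/ 12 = -14348890.08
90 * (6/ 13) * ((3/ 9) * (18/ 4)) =810/ 13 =62.31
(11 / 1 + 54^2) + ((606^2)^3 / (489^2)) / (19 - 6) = 15932163486.34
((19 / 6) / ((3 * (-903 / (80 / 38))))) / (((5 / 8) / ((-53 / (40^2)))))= 53 / 406350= 0.00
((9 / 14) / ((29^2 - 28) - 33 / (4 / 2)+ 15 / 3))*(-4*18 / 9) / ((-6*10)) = 0.00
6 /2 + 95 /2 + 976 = 2053 /2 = 1026.50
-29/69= -0.42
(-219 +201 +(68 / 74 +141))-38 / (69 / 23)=12349 / 111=111.25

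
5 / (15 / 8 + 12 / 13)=1.79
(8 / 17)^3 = 0.10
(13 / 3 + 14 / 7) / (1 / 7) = 133 / 3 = 44.33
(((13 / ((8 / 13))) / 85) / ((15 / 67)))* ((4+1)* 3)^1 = 11323 / 680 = 16.65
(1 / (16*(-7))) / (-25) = 1 / 2800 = 0.00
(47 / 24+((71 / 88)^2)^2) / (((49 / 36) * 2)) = 1285668201 / 1469253632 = 0.88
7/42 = 0.17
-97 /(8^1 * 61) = -97 /488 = -0.20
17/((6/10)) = 85/3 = 28.33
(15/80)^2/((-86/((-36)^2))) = -729/1376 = -0.53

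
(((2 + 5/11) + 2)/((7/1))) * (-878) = -6146/11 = -558.73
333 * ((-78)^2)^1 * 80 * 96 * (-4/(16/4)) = -15559464960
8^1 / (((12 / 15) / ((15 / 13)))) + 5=215 / 13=16.54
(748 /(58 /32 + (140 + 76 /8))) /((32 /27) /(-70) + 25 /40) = 10053120 /1236593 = 8.13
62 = 62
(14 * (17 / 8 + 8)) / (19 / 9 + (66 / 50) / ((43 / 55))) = 1097145 / 29408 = 37.31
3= 3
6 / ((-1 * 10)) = -3 / 5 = -0.60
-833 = -833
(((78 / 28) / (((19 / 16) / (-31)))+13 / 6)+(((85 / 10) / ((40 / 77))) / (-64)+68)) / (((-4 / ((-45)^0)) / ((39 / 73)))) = 74647703 / 198840320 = 0.38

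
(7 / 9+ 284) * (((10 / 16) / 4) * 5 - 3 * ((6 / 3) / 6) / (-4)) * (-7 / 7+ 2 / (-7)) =-84579 / 224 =-377.58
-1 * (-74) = 74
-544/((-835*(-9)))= -544/7515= -0.07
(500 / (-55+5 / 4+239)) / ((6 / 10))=10000 / 2223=4.50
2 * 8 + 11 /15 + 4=311 /15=20.73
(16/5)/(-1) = -16/5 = -3.20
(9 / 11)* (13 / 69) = 39 / 253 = 0.15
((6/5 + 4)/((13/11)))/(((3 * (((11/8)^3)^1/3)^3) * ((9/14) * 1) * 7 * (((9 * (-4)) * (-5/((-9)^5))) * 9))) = -97844723712/5358972025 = -18.26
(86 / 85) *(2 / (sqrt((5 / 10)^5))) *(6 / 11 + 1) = 688 *sqrt(2) / 55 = 17.69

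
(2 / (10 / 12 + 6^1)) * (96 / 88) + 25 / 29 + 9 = 133162 / 13079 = 10.18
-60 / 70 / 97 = -6 / 679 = -0.01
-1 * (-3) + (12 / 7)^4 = 27939 / 2401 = 11.64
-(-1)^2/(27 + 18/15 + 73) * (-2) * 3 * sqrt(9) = 45/253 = 0.18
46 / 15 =3.07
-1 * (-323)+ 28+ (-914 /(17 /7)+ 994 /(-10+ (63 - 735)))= -155420 /5797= -26.81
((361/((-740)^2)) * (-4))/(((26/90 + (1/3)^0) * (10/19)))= -61731/15880400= -0.00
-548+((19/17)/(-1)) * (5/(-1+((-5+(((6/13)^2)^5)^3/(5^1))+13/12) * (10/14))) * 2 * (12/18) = -7758236780108331323026894979507310950444/14208236375468552440520700815242070423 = -546.04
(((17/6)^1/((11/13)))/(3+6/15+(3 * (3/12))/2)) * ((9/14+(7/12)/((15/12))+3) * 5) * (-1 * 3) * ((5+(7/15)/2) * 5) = -149717555/104643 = -1430.75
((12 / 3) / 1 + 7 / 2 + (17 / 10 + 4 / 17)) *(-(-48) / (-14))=-19248 / 595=-32.35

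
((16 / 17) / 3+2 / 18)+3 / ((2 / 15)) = 7015 / 306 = 22.92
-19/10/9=-0.21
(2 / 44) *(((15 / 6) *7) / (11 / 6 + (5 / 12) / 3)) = 315 / 781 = 0.40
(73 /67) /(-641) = -73 /42947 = -0.00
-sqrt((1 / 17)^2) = -1 / 17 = -0.06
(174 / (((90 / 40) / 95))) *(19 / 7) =418760 / 21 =19940.95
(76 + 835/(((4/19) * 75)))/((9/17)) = 131461/540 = 243.45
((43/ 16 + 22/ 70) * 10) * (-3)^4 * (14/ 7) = 136161/ 28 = 4862.89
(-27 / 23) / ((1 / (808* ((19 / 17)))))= -414504 / 391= -1060.11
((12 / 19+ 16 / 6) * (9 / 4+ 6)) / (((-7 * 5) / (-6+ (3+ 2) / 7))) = 19129 / 4655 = 4.11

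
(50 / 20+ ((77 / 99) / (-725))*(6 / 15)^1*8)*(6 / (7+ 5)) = 162901 / 130500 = 1.25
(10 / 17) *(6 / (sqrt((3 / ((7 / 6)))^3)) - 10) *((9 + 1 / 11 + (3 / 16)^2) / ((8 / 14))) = -4497325 / 47872 + 6296255 *sqrt(14) / 1723392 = -80.27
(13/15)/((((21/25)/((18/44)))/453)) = 29445/154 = 191.20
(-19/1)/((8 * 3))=-19/24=-0.79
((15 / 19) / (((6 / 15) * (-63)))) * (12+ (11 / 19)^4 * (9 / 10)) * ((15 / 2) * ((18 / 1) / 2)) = -3548315025 / 138661544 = -25.59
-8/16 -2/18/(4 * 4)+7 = 935/144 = 6.49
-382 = -382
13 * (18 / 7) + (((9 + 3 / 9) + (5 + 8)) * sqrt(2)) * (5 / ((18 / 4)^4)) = 5360 * sqrt(2) / 19683 + 234 / 7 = 33.81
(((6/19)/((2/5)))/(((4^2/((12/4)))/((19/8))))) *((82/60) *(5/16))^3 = 344605/12582912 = 0.03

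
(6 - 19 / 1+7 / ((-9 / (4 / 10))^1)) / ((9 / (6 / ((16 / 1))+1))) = -2.03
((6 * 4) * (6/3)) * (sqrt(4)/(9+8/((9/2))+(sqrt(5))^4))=432/161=2.68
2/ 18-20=-179/ 9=-19.89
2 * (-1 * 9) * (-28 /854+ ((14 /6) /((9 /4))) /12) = -0.97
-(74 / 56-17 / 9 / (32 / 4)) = -547 / 504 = -1.09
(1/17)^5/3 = 1/4259571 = 0.00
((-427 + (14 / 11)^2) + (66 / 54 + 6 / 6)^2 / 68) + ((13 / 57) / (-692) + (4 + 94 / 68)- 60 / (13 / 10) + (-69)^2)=122314375179335 / 28478844108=4294.92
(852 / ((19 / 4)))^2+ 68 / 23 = 267157220 / 8303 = 32175.99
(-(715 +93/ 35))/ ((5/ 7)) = -25118/ 25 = -1004.72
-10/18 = -5/9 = -0.56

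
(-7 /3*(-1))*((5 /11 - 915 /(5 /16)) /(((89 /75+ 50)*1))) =-5635525 /42229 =-133.45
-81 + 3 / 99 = -2672 / 33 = -80.97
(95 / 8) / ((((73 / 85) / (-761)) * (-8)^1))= 6145075 / 4672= 1315.30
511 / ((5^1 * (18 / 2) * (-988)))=-511 / 44460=-0.01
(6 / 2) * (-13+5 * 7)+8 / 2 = 70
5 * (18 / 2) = 45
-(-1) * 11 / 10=11 / 10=1.10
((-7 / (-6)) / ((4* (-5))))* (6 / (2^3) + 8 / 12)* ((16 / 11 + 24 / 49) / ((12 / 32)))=-4454 / 10395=-0.43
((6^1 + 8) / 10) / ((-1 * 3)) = -7 / 15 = -0.47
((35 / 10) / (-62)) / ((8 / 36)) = -0.25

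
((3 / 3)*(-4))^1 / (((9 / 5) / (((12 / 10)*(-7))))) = 56 / 3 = 18.67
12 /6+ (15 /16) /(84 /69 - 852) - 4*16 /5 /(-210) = 338580091 /164371200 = 2.06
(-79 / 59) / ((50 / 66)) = -2607 / 1475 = -1.77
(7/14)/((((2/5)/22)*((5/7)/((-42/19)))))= -1617/19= -85.11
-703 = -703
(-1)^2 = 1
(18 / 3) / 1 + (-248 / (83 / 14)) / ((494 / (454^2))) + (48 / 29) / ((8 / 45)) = -17438.34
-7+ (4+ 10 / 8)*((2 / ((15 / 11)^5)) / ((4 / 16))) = 482839 / 253125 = 1.91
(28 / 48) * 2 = 7 / 6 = 1.17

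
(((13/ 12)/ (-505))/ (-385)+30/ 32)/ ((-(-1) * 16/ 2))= 8749177/ 74659200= 0.12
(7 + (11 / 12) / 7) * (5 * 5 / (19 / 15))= 74875 / 532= 140.74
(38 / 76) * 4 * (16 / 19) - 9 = -139 / 19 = -7.32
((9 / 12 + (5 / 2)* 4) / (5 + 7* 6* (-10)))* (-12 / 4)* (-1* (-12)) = 387 / 415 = 0.93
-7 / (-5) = 7 / 5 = 1.40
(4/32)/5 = 1/40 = 0.02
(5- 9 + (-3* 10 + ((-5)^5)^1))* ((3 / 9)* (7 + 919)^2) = -902922228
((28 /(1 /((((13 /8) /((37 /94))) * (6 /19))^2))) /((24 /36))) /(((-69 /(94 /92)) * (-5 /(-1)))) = -1105403481 /5228731220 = -0.21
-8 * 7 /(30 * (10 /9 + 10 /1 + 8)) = -21 /215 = -0.10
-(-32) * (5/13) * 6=960/13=73.85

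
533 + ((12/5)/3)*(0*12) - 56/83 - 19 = 513.33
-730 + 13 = -717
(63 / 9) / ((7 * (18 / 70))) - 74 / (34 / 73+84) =83596 / 27747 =3.01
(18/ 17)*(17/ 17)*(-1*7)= -126/ 17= -7.41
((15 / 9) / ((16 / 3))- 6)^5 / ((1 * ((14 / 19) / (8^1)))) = -16938015367 / 262144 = -64613.40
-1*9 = -9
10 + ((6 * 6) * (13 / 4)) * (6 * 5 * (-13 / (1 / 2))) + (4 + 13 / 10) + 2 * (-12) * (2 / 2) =-91268.70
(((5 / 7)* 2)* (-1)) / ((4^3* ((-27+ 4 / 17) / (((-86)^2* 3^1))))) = 94299 / 5096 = 18.50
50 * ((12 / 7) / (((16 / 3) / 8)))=900 / 7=128.57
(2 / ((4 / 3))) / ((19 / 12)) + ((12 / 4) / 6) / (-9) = 305 / 342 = 0.89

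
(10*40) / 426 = 200 / 213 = 0.94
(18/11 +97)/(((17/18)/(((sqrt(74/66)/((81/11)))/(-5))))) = -434*sqrt(1221)/5049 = -3.00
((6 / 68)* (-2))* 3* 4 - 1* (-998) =16930 / 17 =995.88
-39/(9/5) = -65/3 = -21.67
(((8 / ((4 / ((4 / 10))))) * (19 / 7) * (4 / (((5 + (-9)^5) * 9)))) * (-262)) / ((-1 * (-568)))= 2489 / 330129765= 0.00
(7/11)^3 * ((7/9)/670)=2401/8025930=0.00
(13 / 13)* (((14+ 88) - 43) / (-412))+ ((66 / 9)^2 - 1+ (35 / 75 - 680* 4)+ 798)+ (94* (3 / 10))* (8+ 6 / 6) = -29943931 / 18540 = -1615.10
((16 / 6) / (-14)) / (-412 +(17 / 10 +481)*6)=-20 / 260841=-0.00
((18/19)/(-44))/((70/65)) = -0.02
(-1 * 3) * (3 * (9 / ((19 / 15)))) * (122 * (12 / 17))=-1778760 / 323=-5507.00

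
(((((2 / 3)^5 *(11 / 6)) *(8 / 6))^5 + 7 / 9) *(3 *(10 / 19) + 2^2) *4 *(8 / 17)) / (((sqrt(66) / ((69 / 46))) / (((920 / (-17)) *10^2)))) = -3049360772128649600960000 *sqrt(66) / 3021955355524681302507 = -8197.71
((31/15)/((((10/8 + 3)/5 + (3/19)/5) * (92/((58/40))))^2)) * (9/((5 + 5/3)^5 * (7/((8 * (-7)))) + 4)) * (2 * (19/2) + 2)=-20583236997/270732631448000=-0.00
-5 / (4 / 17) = -85 / 4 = -21.25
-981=-981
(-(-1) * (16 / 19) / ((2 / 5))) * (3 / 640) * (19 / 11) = 3 / 176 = 0.02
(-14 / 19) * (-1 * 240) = 3360 / 19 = 176.84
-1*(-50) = 50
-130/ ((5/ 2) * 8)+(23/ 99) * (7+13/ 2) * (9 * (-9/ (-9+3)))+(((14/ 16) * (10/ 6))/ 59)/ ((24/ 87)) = 4477229/ 124608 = 35.93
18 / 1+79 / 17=385 / 17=22.65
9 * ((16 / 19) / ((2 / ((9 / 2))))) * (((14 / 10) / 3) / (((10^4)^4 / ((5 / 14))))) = 27 / 95000000000000000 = 0.00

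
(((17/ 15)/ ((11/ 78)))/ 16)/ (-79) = -221/ 34760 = -0.01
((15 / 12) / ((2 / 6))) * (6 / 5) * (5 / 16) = 45 / 32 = 1.41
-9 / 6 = -3 / 2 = -1.50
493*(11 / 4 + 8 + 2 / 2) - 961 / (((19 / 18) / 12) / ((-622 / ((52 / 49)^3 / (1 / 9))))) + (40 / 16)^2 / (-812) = 86439713067105 / 135581264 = 637549.10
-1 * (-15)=15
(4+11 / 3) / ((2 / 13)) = 299 / 6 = 49.83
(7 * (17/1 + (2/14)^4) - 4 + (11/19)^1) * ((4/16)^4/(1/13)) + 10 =26475731/1668352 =15.87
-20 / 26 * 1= -10 / 13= -0.77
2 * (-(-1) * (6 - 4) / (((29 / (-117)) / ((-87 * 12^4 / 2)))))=14556672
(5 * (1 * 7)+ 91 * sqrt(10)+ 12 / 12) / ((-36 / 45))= -455 * sqrt(10) / 4 - 45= -404.71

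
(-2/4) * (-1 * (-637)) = -318.50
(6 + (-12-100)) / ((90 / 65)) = -689 / 9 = -76.56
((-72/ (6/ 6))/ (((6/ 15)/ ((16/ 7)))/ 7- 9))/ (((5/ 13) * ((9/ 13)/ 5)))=54080/ 359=150.64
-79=-79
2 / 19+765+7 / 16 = 232725 / 304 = 765.54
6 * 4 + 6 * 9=78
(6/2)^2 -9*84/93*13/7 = -189/31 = -6.10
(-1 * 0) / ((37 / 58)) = 0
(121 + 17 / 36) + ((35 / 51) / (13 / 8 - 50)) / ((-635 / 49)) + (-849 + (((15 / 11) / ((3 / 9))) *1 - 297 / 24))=-162305664421 / 220580712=-735.81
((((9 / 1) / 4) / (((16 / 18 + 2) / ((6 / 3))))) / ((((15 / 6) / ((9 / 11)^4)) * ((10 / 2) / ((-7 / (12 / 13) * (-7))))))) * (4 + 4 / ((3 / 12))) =8680203 / 146410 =59.29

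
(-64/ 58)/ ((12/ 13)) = -104/ 87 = -1.20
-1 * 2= -2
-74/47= -1.57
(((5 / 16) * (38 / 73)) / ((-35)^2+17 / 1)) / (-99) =-95 / 71807472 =-0.00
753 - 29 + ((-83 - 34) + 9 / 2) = 1223 / 2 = 611.50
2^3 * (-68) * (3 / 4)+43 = -365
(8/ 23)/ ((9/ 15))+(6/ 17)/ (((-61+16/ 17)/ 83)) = 6478/ 70449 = 0.09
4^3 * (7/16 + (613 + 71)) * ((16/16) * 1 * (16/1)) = 700864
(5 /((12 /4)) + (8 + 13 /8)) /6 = 271 /144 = 1.88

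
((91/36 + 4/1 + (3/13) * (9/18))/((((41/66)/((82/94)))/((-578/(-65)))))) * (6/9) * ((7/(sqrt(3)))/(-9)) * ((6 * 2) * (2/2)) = -298.00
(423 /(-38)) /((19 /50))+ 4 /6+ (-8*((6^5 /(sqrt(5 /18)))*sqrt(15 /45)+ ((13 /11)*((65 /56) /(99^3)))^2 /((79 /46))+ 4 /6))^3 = -385302533993567906799355797138380030858644904528*sqrt(30) /6668864583126551938621130726232225-736054573360882974923590159465682521956040038870034907832406845302851 /9906410218388353965368360096761278728591784633009358153920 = -316528303916192.02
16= 16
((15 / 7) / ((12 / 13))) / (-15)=-13 / 84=-0.15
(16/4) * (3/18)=2/3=0.67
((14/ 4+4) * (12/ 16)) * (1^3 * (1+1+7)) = 405/ 8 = 50.62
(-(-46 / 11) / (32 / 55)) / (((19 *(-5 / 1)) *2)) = -23 / 608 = -0.04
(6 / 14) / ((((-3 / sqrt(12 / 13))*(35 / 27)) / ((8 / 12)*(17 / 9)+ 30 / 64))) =-1493*sqrt(39) / 50960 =-0.18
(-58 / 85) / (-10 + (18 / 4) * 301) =-116 / 228565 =-0.00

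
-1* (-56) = 56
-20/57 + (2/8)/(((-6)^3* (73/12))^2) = -46042541/131221296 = -0.35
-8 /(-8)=1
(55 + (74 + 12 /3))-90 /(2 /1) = 88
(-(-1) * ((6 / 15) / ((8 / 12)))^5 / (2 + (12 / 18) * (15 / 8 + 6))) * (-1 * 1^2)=-972 / 90625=-0.01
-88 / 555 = -0.16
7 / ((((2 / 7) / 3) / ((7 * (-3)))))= -3087 / 2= -1543.50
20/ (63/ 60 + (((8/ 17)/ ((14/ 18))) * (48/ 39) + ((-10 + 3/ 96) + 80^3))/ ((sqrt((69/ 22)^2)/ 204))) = 418600/ 697003784679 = 0.00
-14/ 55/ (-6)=7/ 165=0.04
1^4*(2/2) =1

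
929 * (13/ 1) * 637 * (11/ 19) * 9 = 761611851/ 19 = 40084834.26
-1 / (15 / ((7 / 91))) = -1 / 195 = -0.01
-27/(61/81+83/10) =-2.98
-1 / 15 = -0.07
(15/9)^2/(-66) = -25/594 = -0.04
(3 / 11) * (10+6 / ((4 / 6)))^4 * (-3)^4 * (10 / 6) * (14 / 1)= 738920070 / 11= 67174551.82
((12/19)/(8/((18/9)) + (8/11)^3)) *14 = 55902/27721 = 2.02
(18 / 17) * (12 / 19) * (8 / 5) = 1728 / 1615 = 1.07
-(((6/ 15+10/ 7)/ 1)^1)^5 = -1073741824/ 52521875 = -20.44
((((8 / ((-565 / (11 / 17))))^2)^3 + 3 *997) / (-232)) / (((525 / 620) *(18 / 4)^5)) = -1164882992963735121148087294864 / 141183537486023221459886340703125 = -0.01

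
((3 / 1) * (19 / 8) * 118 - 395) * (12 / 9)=1783 / 3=594.33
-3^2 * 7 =-63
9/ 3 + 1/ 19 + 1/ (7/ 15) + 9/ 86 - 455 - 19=-5360989/ 11438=-468.70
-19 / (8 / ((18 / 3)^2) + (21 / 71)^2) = -862011 / 14051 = -61.35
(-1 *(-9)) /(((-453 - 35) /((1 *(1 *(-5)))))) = 45 /488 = 0.09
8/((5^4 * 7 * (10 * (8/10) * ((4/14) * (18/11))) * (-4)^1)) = -11/90000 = -0.00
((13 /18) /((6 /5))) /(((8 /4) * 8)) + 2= 3521 /1728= 2.04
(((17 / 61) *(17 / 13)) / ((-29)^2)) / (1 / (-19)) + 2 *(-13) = -17345229 / 666913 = -26.01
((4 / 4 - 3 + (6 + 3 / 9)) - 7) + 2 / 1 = -2 / 3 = -0.67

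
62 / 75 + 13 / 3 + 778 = 19579 / 25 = 783.16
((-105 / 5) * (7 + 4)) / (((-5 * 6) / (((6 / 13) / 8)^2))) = 693 / 27040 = 0.03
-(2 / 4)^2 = -1 / 4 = -0.25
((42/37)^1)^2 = 1764/1369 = 1.29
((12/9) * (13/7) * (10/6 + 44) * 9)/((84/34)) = 60554/147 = 411.93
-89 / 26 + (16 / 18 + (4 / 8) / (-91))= -160 / 63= -2.54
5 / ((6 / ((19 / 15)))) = 19 / 18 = 1.06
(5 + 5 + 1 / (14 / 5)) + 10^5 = 1400145 / 14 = 100010.36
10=10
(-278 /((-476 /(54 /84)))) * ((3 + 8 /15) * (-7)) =-9.29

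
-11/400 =-0.03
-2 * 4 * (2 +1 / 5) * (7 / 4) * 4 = -616 / 5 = -123.20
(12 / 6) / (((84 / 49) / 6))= 7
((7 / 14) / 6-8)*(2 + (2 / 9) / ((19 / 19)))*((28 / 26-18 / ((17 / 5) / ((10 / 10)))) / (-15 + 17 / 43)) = -4759025 / 936819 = -5.08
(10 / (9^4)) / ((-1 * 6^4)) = -5 / 4251528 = -0.00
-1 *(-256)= 256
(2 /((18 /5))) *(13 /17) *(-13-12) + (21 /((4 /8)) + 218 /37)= 210991 /5661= 37.27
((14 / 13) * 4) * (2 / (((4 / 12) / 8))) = 2688 / 13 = 206.77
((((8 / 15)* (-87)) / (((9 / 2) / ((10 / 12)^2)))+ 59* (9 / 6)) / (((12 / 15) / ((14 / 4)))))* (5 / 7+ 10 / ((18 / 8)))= 1835.79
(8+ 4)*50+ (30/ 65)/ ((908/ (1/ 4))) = 14164803/ 23608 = 600.00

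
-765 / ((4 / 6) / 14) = -16065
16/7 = 2.29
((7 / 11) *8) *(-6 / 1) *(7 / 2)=-1176 / 11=-106.91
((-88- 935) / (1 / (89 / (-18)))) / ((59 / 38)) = 576631 / 177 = 3257.80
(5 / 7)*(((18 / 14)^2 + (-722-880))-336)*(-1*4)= 1897620 / 343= 5532.42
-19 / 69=-0.28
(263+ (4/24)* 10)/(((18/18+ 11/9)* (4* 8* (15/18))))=3573/800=4.47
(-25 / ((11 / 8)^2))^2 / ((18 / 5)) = 6400000 / 131769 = 48.57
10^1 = 10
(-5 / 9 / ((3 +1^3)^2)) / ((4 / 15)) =-25 / 192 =-0.13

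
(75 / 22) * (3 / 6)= 75 / 44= 1.70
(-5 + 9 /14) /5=-61 /70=-0.87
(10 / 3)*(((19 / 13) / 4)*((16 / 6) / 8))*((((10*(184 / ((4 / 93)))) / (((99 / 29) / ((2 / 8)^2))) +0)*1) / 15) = 1964315 / 92664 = 21.20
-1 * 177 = -177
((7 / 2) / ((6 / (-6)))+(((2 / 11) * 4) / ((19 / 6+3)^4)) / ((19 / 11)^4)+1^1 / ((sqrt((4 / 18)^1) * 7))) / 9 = -1709670150151 / 4396365642258+sqrt(2) / 42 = -0.36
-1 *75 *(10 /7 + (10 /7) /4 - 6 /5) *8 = -2460 /7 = -351.43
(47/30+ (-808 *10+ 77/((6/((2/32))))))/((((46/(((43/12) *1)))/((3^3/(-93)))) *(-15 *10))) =-1792713/1472000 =-1.22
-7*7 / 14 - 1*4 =-15 / 2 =-7.50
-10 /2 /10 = -1 /2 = -0.50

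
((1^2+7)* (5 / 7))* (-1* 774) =-4422.86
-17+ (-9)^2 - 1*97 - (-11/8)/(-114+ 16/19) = -567809/17200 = -33.01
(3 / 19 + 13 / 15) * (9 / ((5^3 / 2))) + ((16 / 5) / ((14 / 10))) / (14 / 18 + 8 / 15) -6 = -20152674 / 4904375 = -4.11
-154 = -154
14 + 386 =400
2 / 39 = 0.05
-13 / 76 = -0.17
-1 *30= -30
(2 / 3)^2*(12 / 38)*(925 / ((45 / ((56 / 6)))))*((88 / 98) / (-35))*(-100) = 5209600 / 75411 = 69.08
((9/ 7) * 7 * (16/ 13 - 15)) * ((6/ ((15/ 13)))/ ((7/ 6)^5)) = -25054272/ 84035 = -298.14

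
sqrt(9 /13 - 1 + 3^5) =sqrt(41015) /13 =15.58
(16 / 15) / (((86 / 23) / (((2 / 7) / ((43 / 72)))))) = 8832 / 64715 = 0.14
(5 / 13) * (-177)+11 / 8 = -6937 / 104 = -66.70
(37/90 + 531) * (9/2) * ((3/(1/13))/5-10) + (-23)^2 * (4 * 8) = 1166703/100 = 11667.03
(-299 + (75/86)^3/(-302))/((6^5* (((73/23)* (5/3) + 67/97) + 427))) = -11648863603823/131169797567248896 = -0.00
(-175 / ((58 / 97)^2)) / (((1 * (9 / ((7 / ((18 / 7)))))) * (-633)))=80682175 / 344964744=0.23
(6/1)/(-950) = -3/475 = -0.01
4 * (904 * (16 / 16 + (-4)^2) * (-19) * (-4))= 4671872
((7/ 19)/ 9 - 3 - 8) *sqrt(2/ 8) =-937/ 171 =-5.48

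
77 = 77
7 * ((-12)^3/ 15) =-806.40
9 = 9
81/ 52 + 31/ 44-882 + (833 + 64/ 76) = -249397/ 5434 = -45.90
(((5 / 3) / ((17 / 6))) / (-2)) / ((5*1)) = -1 / 17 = -0.06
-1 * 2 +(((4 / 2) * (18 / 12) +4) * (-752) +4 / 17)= -89518 / 17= -5265.76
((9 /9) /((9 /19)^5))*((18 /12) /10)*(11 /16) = 27237089 /6298560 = 4.32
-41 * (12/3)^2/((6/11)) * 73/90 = -131692/135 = -975.50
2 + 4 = 6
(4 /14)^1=2 /7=0.29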